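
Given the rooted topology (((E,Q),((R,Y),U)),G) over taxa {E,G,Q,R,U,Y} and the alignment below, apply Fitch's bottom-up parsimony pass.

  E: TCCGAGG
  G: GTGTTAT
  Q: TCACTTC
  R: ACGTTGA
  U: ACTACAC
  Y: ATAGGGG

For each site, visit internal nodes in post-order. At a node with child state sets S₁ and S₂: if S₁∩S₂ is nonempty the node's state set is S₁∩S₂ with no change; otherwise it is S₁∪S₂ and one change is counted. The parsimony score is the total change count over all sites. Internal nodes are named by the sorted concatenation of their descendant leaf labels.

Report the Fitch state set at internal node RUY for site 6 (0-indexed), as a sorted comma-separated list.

[col 0] EQ: children E:{T}, Q:{T} ∩→ {T}; cost 0
[col 0] RY: children R:{A}, Y:{A} ∩→ {A}; cost 0
[col 0] RUY: children RY:{A}, U:{A} ∩→ {A}; cost 0
[col 0] EQRUY: children EQ:{T}, RUY:{A} ∪→ {A,T}; cost 1
[col 0] EGQRUY: children EQRUY:{A,T}, G:{G} ∪→ {A,G,T}; cost 1
[col 1] EQ: children E:{C}, Q:{C} ∩→ {C}; cost 0
[col 1] RY: children R:{C}, Y:{T} ∪→ {C,T}; cost 1
[col 1] RUY: children RY:{C,T}, U:{C} ∩→ {C}; cost 0
[col 1] EQRUY: children EQ:{C}, RUY:{C} ∩→ {C}; cost 0
[col 1] EGQRUY: children EQRUY:{C}, G:{T} ∪→ {C,T}; cost 1
[col 2] EQ: children E:{C}, Q:{A} ∪→ {A,C}; cost 1
[col 2] RY: children R:{G}, Y:{A} ∪→ {A,G}; cost 1
[col 2] RUY: children RY:{A,G}, U:{T} ∪→ {A,G,T}; cost 1
[col 2] EQRUY: children EQ:{A,C}, RUY:{A,G,T} ∩→ {A}; cost 0
[col 2] EGQRUY: children EQRUY:{A}, G:{G} ∪→ {A,G}; cost 1
[col 3] EQ: children E:{G}, Q:{C} ∪→ {C,G}; cost 1
[col 3] RY: children R:{T}, Y:{G} ∪→ {G,T}; cost 1
[col 3] RUY: children RY:{G,T}, U:{A} ∪→ {A,G,T}; cost 1
[col 3] EQRUY: children EQ:{C,G}, RUY:{A,G,T} ∩→ {G}; cost 0
[col 3] EGQRUY: children EQRUY:{G}, G:{T} ∪→ {G,T}; cost 1
[col 4] EQ: children E:{A}, Q:{T} ∪→ {A,T}; cost 1
[col 4] RY: children R:{T}, Y:{G} ∪→ {G,T}; cost 1
[col 4] RUY: children RY:{G,T}, U:{C} ∪→ {C,G,T}; cost 1
[col 4] EQRUY: children EQ:{A,T}, RUY:{C,G,T} ∩→ {T}; cost 0
[col 4] EGQRUY: children EQRUY:{T}, G:{T} ∩→ {T}; cost 0
[col 5] EQ: children E:{G}, Q:{T} ∪→ {G,T}; cost 1
[col 5] RY: children R:{G}, Y:{G} ∩→ {G}; cost 0
[col 5] RUY: children RY:{G}, U:{A} ∪→ {A,G}; cost 1
[col 5] EQRUY: children EQ:{G,T}, RUY:{A,G} ∩→ {G}; cost 0
[col 5] EGQRUY: children EQRUY:{G}, G:{A} ∪→ {A,G}; cost 1
[col 6] EQ: children E:{G}, Q:{C} ∪→ {C,G}; cost 1
[col 6] RY: children R:{A}, Y:{G} ∪→ {A,G}; cost 1
[col 6] RUY: children RY:{A,G}, U:{C} ∪→ {A,C,G}; cost 1
[col 6] EQRUY: children EQ:{C,G}, RUY:{A,C,G} ∩→ {C,G}; cost 0
[col 6] EGQRUY: children EQRUY:{C,G}, G:{T} ∪→ {C,G,T}; cost 1
per-site changes: [2, 2, 4, 4, 3, 3, 4]; total = 22

A,C,G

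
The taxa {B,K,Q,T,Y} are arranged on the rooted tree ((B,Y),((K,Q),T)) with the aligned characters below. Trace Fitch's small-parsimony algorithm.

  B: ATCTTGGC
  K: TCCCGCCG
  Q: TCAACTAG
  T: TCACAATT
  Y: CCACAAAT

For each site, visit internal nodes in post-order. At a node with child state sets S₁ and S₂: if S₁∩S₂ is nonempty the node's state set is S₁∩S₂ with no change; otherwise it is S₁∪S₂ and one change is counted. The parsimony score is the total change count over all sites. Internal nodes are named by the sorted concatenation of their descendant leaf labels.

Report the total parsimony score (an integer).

18

[col 0] BY: children B:{A}, Y:{C} ∪→ {A,C}; cost 1
[col 0] KQ: children K:{T}, Q:{T} ∩→ {T}; cost 0
[col 0] KQT: children KQ:{T}, T:{T} ∩→ {T}; cost 0
[col 0] BKQTY: children BY:{A,C}, KQT:{T} ∪→ {A,C,T}; cost 1
[col 1] BY: children B:{T}, Y:{C} ∪→ {C,T}; cost 1
[col 1] KQ: children K:{C}, Q:{C} ∩→ {C}; cost 0
[col 1] KQT: children KQ:{C}, T:{C} ∩→ {C}; cost 0
[col 1] BKQTY: children BY:{C,T}, KQT:{C} ∩→ {C}; cost 0
[col 2] BY: children B:{C}, Y:{A} ∪→ {A,C}; cost 1
[col 2] KQ: children K:{C}, Q:{A} ∪→ {A,C}; cost 1
[col 2] KQT: children KQ:{A,C}, T:{A} ∩→ {A}; cost 0
[col 2] BKQTY: children BY:{A,C}, KQT:{A} ∩→ {A}; cost 0
[col 3] BY: children B:{T}, Y:{C} ∪→ {C,T}; cost 1
[col 3] KQ: children K:{C}, Q:{A} ∪→ {A,C}; cost 1
[col 3] KQT: children KQ:{A,C}, T:{C} ∩→ {C}; cost 0
[col 3] BKQTY: children BY:{C,T}, KQT:{C} ∩→ {C}; cost 0
[col 4] BY: children B:{T}, Y:{A} ∪→ {A,T}; cost 1
[col 4] KQ: children K:{G}, Q:{C} ∪→ {C,G}; cost 1
[col 4] KQT: children KQ:{C,G}, T:{A} ∪→ {A,C,G}; cost 1
[col 4] BKQTY: children BY:{A,T}, KQT:{A,C,G} ∩→ {A}; cost 0
[col 5] BY: children B:{G}, Y:{A} ∪→ {A,G}; cost 1
[col 5] KQ: children K:{C}, Q:{T} ∪→ {C,T}; cost 1
[col 5] KQT: children KQ:{C,T}, T:{A} ∪→ {A,C,T}; cost 1
[col 5] BKQTY: children BY:{A,G}, KQT:{A,C,T} ∩→ {A}; cost 0
[col 6] BY: children B:{G}, Y:{A} ∪→ {A,G}; cost 1
[col 6] KQ: children K:{C}, Q:{A} ∪→ {A,C}; cost 1
[col 6] KQT: children KQ:{A,C}, T:{T} ∪→ {A,C,T}; cost 1
[col 6] BKQTY: children BY:{A,G}, KQT:{A,C,T} ∩→ {A}; cost 0
[col 7] BY: children B:{C}, Y:{T} ∪→ {C,T}; cost 1
[col 7] KQ: children K:{G}, Q:{G} ∩→ {G}; cost 0
[col 7] KQT: children KQ:{G}, T:{T} ∪→ {G,T}; cost 1
[col 7] BKQTY: children BY:{C,T}, KQT:{G,T} ∩→ {T}; cost 0
per-site changes: [2, 1, 2, 2, 3, 3, 3, 2]; total = 18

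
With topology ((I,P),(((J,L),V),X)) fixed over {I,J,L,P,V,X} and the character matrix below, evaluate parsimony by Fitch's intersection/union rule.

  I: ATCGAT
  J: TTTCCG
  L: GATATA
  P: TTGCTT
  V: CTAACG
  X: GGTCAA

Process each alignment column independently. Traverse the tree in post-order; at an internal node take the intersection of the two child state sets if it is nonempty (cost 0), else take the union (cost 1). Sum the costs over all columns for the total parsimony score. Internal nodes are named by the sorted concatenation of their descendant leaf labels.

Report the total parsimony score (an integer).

[col 0] IP: children I:{A}, P:{T} ∪→ {A,T}; cost 1
[col 0] JL: children J:{T}, L:{G} ∪→ {G,T}; cost 1
[col 0] JLV: children JL:{G,T}, V:{C} ∪→ {C,G,T}; cost 1
[col 0] JLVX: children JLV:{C,G,T}, X:{G} ∩→ {G}; cost 0
[col 0] IJLPVX: children IP:{A,T}, JLVX:{G} ∪→ {A,G,T}; cost 1
[col 1] IP: children I:{T}, P:{T} ∩→ {T}; cost 0
[col 1] JL: children J:{T}, L:{A} ∪→ {A,T}; cost 1
[col 1] JLV: children JL:{A,T}, V:{T} ∩→ {T}; cost 0
[col 1] JLVX: children JLV:{T}, X:{G} ∪→ {G,T}; cost 1
[col 1] IJLPVX: children IP:{T}, JLVX:{G,T} ∩→ {T}; cost 0
[col 2] IP: children I:{C}, P:{G} ∪→ {C,G}; cost 1
[col 2] JL: children J:{T}, L:{T} ∩→ {T}; cost 0
[col 2] JLV: children JL:{T}, V:{A} ∪→ {A,T}; cost 1
[col 2] JLVX: children JLV:{A,T}, X:{T} ∩→ {T}; cost 0
[col 2] IJLPVX: children IP:{C,G}, JLVX:{T} ∪→ {C,G,T}; cost 1
[col 3] IP: children I:{G}, P:{C} ∪→ {C,G}; cost 1
[col 3] JL: children J:{C}, L:{A} ∪→ {A,C}; cost 1
[col 3] JLV: children JL:{A,C}, V:{A} ∩→ {A}; cost 0
[col 3] JLVX: children JLV:{A}, X:{C} ∪→ {A,C}; cost 1
[col 3] IJLPVX: children IP:{C,G}, JLVX:{A,C} ∩→ {C}; cost 0
[col 4] IP: children I:{A}, P:{T} ∪→ {A,T}; cost 1
[col 4] JL: children J:{C}, L:{T} ∪→ {C,T}; cost 1
[col 4] JLV: children JL:{C,T}, V:{C} ∩→ {C}; cost 0
[col 4] JLVX: children JLV:{C}, X:{A} ∪→ {A,C}; cost 1
[col 4] IJLPVX: children IP:{A,T}, JLVX:{A,C} ∩→ {A}; cost 0
[col 5] IP: children I:{T}, P:{T} ∩→ {T}; cost 0
[col 5] JL: children J:{G}, L:{A} ∪→ {A,G}; cost 1
[col 5] JLV: children JL:{A,G}, V:{G} ∩→ {G}; cost 0
[col 5] JLVX: children JLV:{G}, X:{A} ∪→ {A,G}; cost 1
[col 5] IJLPVX: children IP:{T}, JLVX:{A,G} ∪→ {A,G,T}; cost 1
per-site changes: [4, 2, 3, 3, 3, 3]; total = 18

18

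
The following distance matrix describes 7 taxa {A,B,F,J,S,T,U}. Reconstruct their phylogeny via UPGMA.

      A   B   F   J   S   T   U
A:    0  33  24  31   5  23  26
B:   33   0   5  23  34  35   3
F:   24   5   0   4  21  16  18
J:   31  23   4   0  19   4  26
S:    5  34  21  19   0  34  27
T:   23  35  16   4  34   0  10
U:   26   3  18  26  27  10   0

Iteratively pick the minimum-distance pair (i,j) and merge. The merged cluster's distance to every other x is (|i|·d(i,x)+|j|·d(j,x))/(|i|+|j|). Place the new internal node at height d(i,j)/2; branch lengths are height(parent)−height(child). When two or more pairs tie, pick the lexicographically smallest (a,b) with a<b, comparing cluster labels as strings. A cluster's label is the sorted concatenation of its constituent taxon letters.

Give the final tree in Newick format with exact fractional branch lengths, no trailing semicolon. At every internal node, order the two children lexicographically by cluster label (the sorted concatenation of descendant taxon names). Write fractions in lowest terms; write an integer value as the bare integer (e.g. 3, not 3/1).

((A:5/2,S:5/2):111/10,((B:3/2,U:3/2):33/4,((F:2,J:2):3,T:5):19/4):77/20)

step 1: merge (B,U) at d=3; branch lengths B→3/2, U→3/2; new cluster BU
  updated: d(A,BU)=59/2, d(BU,F)=23/2, d(BU,J)=49/2, d(BU,S)=61/2, d(BU,T)=45/2
step 2: merge (F,J) at d=4; branch lengths F→2, J→2; new cluster FJ
  updated: d(A,FJ)=55/2, d(BU,FJ)=18, d(FJ,S)=20, d(FJ,T)=10
step 3: merge (A,S) at d=5; branch lengths A→5/2, S→5/2; new cluster AS
  updated: d(AS,BU)=30, d(AS,FJ)=95/4, d(AS,T)=57/2
step 4: merge (FJ,T) at d=10; branch lengths FJ→3, T→5; new cluster FJT
  updated: d(AS,FJT)=76/3, d(BU,FJT)=39/2
step 5: merge (BU,FJT) at d=39/2; branch lengths BU→33/4, FJT→19/4; new cluster BFJTU
  updated: d(AS,BFJTU)=136/5
step 6: merge (AS,BFJTU) at d=136/5; branch lengths AS→111/10, BFJTU→77/20; new cluster ABFJSTU
final tree: ((A:5/2,S:5/2):111/10,((B:3/2,U:3/2):33/4,((F:2,J:2):3,T:5):19/4):77/20)
total length: 959/20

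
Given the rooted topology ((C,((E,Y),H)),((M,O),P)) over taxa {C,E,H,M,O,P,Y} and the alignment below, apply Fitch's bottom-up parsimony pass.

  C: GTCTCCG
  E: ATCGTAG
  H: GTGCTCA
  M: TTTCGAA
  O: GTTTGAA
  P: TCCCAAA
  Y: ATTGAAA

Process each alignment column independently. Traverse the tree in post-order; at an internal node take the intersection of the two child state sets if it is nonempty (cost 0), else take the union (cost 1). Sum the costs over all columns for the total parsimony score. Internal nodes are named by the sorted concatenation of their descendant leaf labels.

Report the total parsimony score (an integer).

18

site 0, node EY: E={A} ∩ Y={A} → {A} (+0)
site 0, node EHY: EY={A} ∪ H={G} → {A,G} (+1)
site 0, node CEHY: C={G} ∩ EHY={A,G} → {G} (+0)
site 0, node MO: M={T} ∪ O={G} → {G,T} (+1)
site 0, node MOP: MO={G,T} ∩ P={T} → {T} (+0)
site 0, node CEHMOPY: CEHY={G} ∪ MOP={T} → {G,T} (+1)
site 1, node EY: E={T} ∩ Y={T} → {T} (+0)
site 1, node EHY: EY={T} ∩ H={T} → {T} (+0)
site 1, node CEHY: C={T} ∩ EHY={T} → {T} (+0)
site 1, node MO: M={T} ∩ O={T} → {T} (+0)
site 1, node MOP: MO={T} ∪ P={C} → {C,T} (+1)
site 1, node CEHMOPY: CEHY={T} ∩ MOP={C,T} → {T} (+0)
site 2, node EY: E={C} ∪ Y={T} → {C,T} (+1)
site 2, node EHY: EY={C,T} ∪ H={G} → {C,G,T} (+1)
site 2, node CEHY: C={C} ∩ EHY={C,G,T} → {C} (+0)
site 2, node MO: M={T} ∩ O={T} → {T} (+0)
site 2, node MOP: MO={T} ∪ P={C} → {C,T} (+1)
site 2, node CEHMOPY: CEHY={C} ∩ MOP={C,T} → {C} (+0)
site 3, node EY: E={G} ∩ Y={G} → {G} (+0)
site 3, node EHY: EY={G} ∪ H={C} → {C,G} (+1)
site 3, node CEHY: C={T} ∪ EHY={C,G} → {C,G,T} (+1)
site 3, node MO: M={C} ∪ O={T} → {C,T} (+1)
site 3, node MOP: MO={C,T} ∩ P={C} → {C} (+0)
site 3, node CEHMOPY: CEHY={C,G,T} ∩ MOP={C} → {C} (+0)
site 4, node EY: E={T} ∪ Y={A} → {A,T} (+1)
site 4, node EHY: EY={A,T} ∩ H={T} → {T} (+0)
site 4, node CEHY: C={C} ∪ EHY={T} → {C,T} (+1)
site 4, node MO: M={G} ∩ O={G} → {G} (+0)
site 4, node MOP: MO={G} ∪ P={A} → {A,G} (+1)
site 4, node CEHMOPY: CEHY={C,T} ∪ MOP={A,G} → {A,C,G,T} (+1)
site 5, node EY: E={A} ∩ Y={A} → {A} (+0)
site 5, node EHY: EY={A} ∪ H={C} → {A,C} (+1)
site 5, node CEHY: C={C} ∩ EHY={A,C} → {C} (+0)
site 5, node MO: M={A} ∩ O={A} → {A} (+0)
site 5, node MOP: MO={A} ∩ P={A} → {A} (+0)
site 5, node CEHMOPY: CEHY={C} ∪ MOP={A} → {A,C} (+1)
site 6, node EY: E={G} ∪ Y={A} → {A,G} (+1)
site 6, node EHY: EY={A,G} ∩ H={A} → {A} (+0)
site 6, node CEHY: C={G} ∪ EHY={A} → {A,G} (+1)
site 6, node MO: M={A} ∩ O={A} → {A} (+0)
site 6, node MOP: MO={A} ∩ P={A} → {A} (+0)
site 6, node CEHMOPY: CEHY={A,G} ∩ MOP={A} → {A} (+0)
per-site changes: [3, 1, 3, 3, 4, 2, 2]; total = 18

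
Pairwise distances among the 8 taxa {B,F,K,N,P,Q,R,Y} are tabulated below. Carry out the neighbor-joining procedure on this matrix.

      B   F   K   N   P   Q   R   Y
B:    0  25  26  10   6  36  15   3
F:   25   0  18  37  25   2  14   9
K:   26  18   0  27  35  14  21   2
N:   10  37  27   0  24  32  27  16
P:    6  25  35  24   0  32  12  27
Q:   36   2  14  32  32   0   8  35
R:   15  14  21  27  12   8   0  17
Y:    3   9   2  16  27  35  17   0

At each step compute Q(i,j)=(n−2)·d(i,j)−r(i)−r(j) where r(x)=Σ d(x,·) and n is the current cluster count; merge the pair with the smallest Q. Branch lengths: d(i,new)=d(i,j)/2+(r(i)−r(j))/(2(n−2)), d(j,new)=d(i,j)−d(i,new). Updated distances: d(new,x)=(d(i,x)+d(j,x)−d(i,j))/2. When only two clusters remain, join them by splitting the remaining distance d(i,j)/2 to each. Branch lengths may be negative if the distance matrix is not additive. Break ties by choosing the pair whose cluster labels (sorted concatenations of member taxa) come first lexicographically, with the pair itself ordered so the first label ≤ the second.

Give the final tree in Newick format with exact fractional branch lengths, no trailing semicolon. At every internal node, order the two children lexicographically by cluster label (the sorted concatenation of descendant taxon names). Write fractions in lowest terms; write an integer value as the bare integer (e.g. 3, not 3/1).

1. join F+Q (d=2, Q=-277) ⇒ FQ; edges |F|=-17/12, |Q|=41/12
  updated: d(B,FQ)=59/2, d(FQ,K)=15, d(FQ,N)=67/2, d(FQ,P)=55/2, d(FQ,R)=10, d(FQ,Y)=21
2. join K+Y (d=2, Q=-202) ⇒ KY; edges |K|=5, |Y|=-3
  updated: d(B,KY)=27/2, d(FQ,KY)=17, d(KY,N)=41/2, d(KY,P)=30, d(KY,R)=18
3. join FQ+R (d=10, Q=-319/2) ⇒ FQR; edges |FQ|=151/16, |R|=9/16
  updated: d(B,FQR)=69/4, d(FQR,KY)=25/2, d(FQR,N)=101/4, d(FQR,P)=59/4
4. join FQR+KY (d=25/2, Q=-435/4) ⇒ FKQRY; edges |FQR|=41/8, |KY|=59/8
  updated: d(B,FKQRY)=73/8, d(FKQRY,N)=133/8, d(FKQRY,P)=129/8
5. join B+P (d=6, Q=-237/4) ⇒ BP; edges |B|=-9/4, |P|=33/4
  updated: d(BP,FKQRY)=77/8, d(BP,N)=14
6. join BP+FKQRY (d=77/8, Q=-161/4) ⇒ BFKPQRY; edges |BP|=7/2, |FKQRY|=49/8
  updated: d(BFKPQRY,N)=21/2
7. join BFKPQRY+N (d=21/2) ⇒ BFKNPQRY; edges |BFKPQRY|=21/4, |N|=21/4
final tree: (((B:-9/4,P:33/4):7/2,(((F:-17/12,Q:41/12):151/16,R:9/16):41/8,(K:5,Y:-3):59/8):49/8):21/4,N:21/4)
total length: 421/8

(((B:-9/4,P:33/4):7/2,(((F:-17/12,Q:41/12):151/16,R:9/16):41/8,(K:5,Y:-3):59/8):49/8):21/4,N:21/4)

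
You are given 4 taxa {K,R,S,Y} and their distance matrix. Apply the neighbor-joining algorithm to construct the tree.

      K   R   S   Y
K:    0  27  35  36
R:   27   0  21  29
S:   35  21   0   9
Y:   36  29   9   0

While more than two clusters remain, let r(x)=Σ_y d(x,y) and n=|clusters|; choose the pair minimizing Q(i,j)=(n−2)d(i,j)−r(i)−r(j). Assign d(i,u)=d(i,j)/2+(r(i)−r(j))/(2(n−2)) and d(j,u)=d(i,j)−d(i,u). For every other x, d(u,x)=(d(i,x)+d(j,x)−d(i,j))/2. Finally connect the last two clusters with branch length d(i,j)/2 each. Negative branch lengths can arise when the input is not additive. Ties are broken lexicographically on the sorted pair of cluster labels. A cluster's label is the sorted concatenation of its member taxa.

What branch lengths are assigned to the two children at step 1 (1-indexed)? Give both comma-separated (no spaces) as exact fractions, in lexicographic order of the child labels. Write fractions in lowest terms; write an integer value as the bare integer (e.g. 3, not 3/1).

step 1: merge (K,R) at d=27, Q=-121; branch lengths K→75/4, R→33/4; new cluster KR
  updated: d(KR,S)=29/2, d(KR,Y)=19
step 2: merge (KR,S) at d=29/2, Q=-85/2; branch lengths KR→49/4, S→9/4; new cluster KRS
  updated: d(KRS,Y)=27/4
step 3: merge (KRS,Y) at d=27/4; branch lengths KRS→27/8, Y→27/8; new cluster KRSY
final tree: (((K:75/4,R:33/4):49/4,S:9/4):27/8,Y:27/8)
total length: 193/4

75/4,33/4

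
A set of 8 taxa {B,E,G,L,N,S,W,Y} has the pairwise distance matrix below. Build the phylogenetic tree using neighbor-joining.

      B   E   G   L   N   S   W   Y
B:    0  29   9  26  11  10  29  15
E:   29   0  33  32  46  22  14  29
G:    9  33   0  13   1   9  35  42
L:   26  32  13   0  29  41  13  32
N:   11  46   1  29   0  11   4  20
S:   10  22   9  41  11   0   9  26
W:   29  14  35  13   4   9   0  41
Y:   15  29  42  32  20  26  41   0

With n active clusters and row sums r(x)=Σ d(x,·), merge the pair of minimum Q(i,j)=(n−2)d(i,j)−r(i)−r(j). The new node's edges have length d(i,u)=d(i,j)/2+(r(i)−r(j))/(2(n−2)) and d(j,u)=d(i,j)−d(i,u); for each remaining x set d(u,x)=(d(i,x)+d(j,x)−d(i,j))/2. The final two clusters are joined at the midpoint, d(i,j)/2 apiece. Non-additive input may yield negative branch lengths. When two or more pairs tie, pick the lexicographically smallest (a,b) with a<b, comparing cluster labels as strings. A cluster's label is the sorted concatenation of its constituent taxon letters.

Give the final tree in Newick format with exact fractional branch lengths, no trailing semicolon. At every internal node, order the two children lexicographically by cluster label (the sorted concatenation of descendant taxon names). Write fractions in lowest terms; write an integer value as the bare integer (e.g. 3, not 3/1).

((((B:1/3,Y:44/3):4,((E:12,W:2):4,L:23/2):31/4):11/4,(G:37/16,N:-21/16):35/8):41/16,S:41/16)

1. join E+W (d=14, Q=-266) ⇒ EW; edges |E|=12, |W|=2
  updated: d(B,EW)=22, d(EW,G)=27, d(EW,L)=31/2, d(EW,N)=18, d(EW,S)=17/2, d(EW,Y)=28
2. join EW+L (d=31/2, Q=-198) ⇒ ELW; edges |EW|=4, |L|=23/2
  updated: d(B,ELW)=65/4, d(ELW,G)=49/4, d(ELW,N)=63/4, d(ELW,S)=17, d(ELW,Y)=89/4
3. join G+N (d=1, Q=-128) ⇒ GN; edges |G|=37/16, |N|=-21/16
  updated: d(B,GN)=19/2, d(ELW,GN)=27/2, d(GN,S)=19/2, d(GN,Y)=61/2
4. join B+Y (d=15, Q=-199/2) ⇒ BY; edges |B|=1/3, |Y|=44/3
  updated: d(BY,ELW)=47/4, d(BY,GN)=25/2, d(BY,S)=21/2
5. join BY+ELW (d=47/4, Q=-107/2) ⇒ BELWY; edges |BY|=4, |ELW|=31/4
  updated: d(BELWY,GN)=57/8, d(BELWY,S)=63/8
6. join BELWY+GN (d=57/8, Q=-49/2) ⇒ BEGLNWY; edges |BELWY|=11/4, |GN|=35/8
  updated: d(BEGLNWY,S)=41/8
7. join BEGLNWY+S (d=41/8) ⇒ BEGLNSWY; edges |BEGLNWY|=41/16, |S|=41/16
final tree: ((((B:1/3,Y:44/3):4,((E:12,W:2):4,L:23/2):31/4):11/4,(G:37/16,N:-21/16):35/8):41/16,S:41/16)
total length: 139/2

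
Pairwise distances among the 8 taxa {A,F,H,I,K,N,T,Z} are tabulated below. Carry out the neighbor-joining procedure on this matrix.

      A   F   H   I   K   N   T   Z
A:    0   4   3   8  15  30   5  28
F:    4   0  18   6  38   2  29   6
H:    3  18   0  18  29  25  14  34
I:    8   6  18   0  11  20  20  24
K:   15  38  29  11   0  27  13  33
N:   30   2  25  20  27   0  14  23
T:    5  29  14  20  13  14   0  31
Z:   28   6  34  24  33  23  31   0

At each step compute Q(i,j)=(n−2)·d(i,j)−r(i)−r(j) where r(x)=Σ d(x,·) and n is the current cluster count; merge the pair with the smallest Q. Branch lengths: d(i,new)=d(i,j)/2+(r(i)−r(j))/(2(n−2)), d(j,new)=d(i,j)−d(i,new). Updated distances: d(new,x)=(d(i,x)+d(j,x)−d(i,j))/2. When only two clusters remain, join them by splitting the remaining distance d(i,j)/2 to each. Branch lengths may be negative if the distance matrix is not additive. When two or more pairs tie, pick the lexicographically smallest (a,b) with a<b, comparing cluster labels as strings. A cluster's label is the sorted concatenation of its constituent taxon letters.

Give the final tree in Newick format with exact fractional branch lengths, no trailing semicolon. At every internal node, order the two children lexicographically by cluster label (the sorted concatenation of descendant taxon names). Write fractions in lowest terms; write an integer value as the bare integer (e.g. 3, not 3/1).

((((A:-47/16,H:95/16):65/16,T:63/16):25/8,((F:-10/3,Z:28/3):39/10,N:28/5):9):29/16,(I:23/8,K:65/8):29/16)

iteration 1: select F,Z (d=6, Q=-246); attach at lengths (-10/3, 28/3); label the merged cluster FZ
  updated: d(A,FZ)=13, d(FZ,H)=23, d(FZ,I)=12, d(FZ,K)=65/2, d(FZ,N)=19/2, d(FZ,T)=27
iteration 2: select FZ,N (d=19/2, Q=-195); attach at lengths (39/10, 28/5); label the merged cluster FNZ
  updated: d(A,FNZ)=67/4, d(FNZ,H)=77/4, d(FNZ,I)=45/4, d(FNZ,K)=25, d(FNZ,T)=63/4
iteration 3: select A,H (d=3, Q=-119); attach at lengths (-47/16, 95/16); label the merged cluster AH
  updated: d(AH,FNZ)=33/2, d(AH,I)=23/2, d(AH,K)=41/2, d(AH,T)=8
iteration 4: select I,K (d=11, Q=-361/4); attach at lengths (23/8, 65/8); label the merged cluster IK
  updated: d(AH,IK)=21/2, d(FNZ,IK)=101/8, d(IK,T)=11
iteration 5: select AH,T (d=8, Q=-215/4); attach at lengths (65/16, 63/16); label the merged cluster AHT
  updated: d(AHT,FNZ)=97/8, d(AHT,IK)=27/4
iteration 6: select AHT,FNZ (d=97/8, Q=-63/2); attach at lengths (25/8, 9); label the merged cluster AFHNTZ
  updated: d(AFHNTZ,IK)=29/8
iteration 7: select AFHNTZ,IK (d=29/8); attach at lengths (29/16, 29/16); label the merged cluster AFHIKNTZ
final tree: ((((A:-47/16,H:95/16):65/16,T:63/16):25/8,((F:-10/3,Z:28/3):39/10,N:28/5):9):29/16,(I:23/8,K:65/8):29/16)
total length: 213/4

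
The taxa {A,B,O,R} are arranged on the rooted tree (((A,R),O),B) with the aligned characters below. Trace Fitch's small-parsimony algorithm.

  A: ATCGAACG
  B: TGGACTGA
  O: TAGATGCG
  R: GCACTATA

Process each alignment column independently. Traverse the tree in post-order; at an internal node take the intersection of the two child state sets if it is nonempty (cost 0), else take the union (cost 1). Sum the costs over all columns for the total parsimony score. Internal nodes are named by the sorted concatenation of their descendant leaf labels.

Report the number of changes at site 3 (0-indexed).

AR@0: {A} ∪ {G} = {A,G} (union, +1)
AOR@0: {A,G} ∪ {T} = {A,G,T} (union, +1)
ABOR@0: {A,G,T} ∩ {T} = {T} (intersection, +0)
AR@1: {T} ∪ {C} = {C,T} (union, +1)
AOR@1: {C,T} ∪ {A} = {A,C,T} (union, +1)
ABOR@1: {A,C,T} ∪ {G} = {A,C,G,T} (union, +1)
AR@2: {C} ∪ {A} = {A,C} (union, +1)
AOR@2: {A,C} ∪ {G} = {A,C,G} (union, +1)
ABOR@2: {A,C,G} ∩ {G} = {G} (intersection, +0)
AR@3: {G} ∪ {C} = {C,G} (union, +1)
AOR@3: {C,G} ∪ {A} = {A,C,G} (union, +1)
ABOR@3: {A,C,G} ∩ {A} = {A} (intersection, +0)
AR@4: {A} ∪ {T} = {A,T} (union, +1)
AOR@4: {A,T} ∩ {T} = {T} (intersection, +0)
ABOR@4: {T} ∪ {C} = {C,T} (union, +1)
AR@5: {A} ∩ {A} = {A} (intersection, +0)
AOR@5: {A} ∪ {G} = {A,G} (union, +1)
ABOR@5: {A,G} ∪ {T} = {A,G,T} (union, +1)
AR@6: {C} ∪ {T} = {C,T} (union, +1)
AOR@6: {C,T} ∩ {C} = {C} (intersection, +0)
ABOR@6: {C} ∪ {G} = {C,G} (union, +1)
AR@7: {G} ∪ {A} = {A,G} (union, +1)
AOR@7: {A,G} ∩ {G} = {G} (intersection, +0)
ABOR@7: {G} ∪ {A} = {A,G} (union, +1)
per-site changes: [2, 3, 2, 2, 2, 2, 2, 2]; total = 17

2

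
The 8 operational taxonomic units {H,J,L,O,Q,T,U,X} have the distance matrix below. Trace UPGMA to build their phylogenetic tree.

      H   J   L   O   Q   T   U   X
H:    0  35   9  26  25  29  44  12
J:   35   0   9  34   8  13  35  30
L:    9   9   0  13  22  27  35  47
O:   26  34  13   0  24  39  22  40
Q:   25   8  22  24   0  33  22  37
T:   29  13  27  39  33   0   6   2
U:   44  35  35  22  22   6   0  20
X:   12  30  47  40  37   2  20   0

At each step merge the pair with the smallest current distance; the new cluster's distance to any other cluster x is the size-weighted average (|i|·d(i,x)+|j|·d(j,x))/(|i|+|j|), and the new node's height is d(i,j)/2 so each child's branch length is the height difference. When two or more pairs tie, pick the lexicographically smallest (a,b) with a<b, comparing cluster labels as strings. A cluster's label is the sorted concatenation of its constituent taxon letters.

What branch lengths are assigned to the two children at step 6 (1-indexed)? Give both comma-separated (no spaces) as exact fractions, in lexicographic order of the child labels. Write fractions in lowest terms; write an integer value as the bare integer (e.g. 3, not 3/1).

step 1: merge (T,X) at d=2; branch lengths T→1, X→1; new cluster TX
  updated: d(H,TX)=41/2, d(J,TX)=43/2, d(L,TX)=37, d(O,TX)=79/2, d(Q,TX)=35, d(TX,U)=13
step 2: merge (J,Q) at d=8; branch lengths J→4, Q→4; new cluster JQ
  updated: d(H,JQ)=30, d(JQ,L)=31/2, d(JQ,O)=29, d(JQ,TX)=113/4, d(JQ,U)=57/2
step 3: merge (H,L) at d=9; branch lengths H→9/2, L→9/2; new cluster HL
  updated: d(HL,JQ)=91/4, d(HL,O)=39/2, d(HL,TX)=115/4, d(HL,U)=79/2
step 4: merge (TX,U) at d=13; branch lengths TX→11/2, U→13/2; new cluster TUX
  updated: d(HL,TUX)=97/3, d(JQ,TUX)=85/3, d(O,TUX)=101/3
step 5: merge (HL,O) at d=39/2; branch lengths HL→21/4, O→39/4; new cluster HLO
  updated: d(HLO,JQ)=149/6, d(HLO,TUX)=295/9
step 6: merge (HLO,JQ) at d=149/6; branch lengths HLO→8/3, JQ→101/12; new cluster HJLOQ
  updated: d(HJLOQ,TUX)=31
step 7: merge (HJLOQ,TUX) at d=31; branch lengths HJLOQ→37/12, TUX→9; new cluster HJLOQTUX
final tree: ((((H:9/2,L:9/2):21/4,O:39/4):8/3,(J:4,Q:4):101/12):37/12,((T:1,X:1):11/2,U:13/2):9)
total length: 415/6

8/3,101/12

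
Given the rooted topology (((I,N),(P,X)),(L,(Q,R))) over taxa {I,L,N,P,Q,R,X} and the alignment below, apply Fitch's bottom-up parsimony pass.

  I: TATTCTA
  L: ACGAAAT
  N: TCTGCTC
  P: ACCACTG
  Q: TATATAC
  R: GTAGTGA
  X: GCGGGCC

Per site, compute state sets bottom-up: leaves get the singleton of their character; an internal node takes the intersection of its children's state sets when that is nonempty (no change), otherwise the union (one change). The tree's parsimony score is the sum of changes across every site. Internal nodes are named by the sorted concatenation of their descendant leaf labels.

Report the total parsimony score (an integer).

site 0, node IN: I={T} ∩ N={T} → {T} (+0)
site 0, node PX: P={A} ∪ X={G} → {A,G} (+1)
site 0, node INPX: IN={T} ∪ PX={A,G} → {A,G,T} (+1)
site 0, node QR: Q={T} ∪ R={G} → {G,T} (+1)
site 0, node LQR: L={A} ∪ QR={G,T} → {A,G,T} (+1)
site 0, node ILNPQRX: INPX={A,G,T} ∩ LQR={A,G,T} → {A,G,T} (+0)
site 1, node IN: I={A} ∪ N={C} → {A,C} (+1)
site 1, node PX: P={C} ∩ X={C} → {C} (+0)
site 1, node INPX: IN={A,C} ∩ PX={C} → {C} (+0)
site 1, node QR: Q={A} ∪ R={T} → {A,T} (+1)
site 1, node LQR: L={C} ∪ QR={A,T} → {A,C,T} (+1)
site 1, node ILNPQRX: INPX={C} ∩ LQR={A,C,T} → {C} (+0)
site 2, node IN: I={T} ∩ N={T} → {T} (+0)
site 2, node PX: P={C} ∪ X={G} → {C,G} (+1)
site 2, node INPX: IN={T} ∪ PX={C,G} → {C,G,T} (+1)
site 2, node QR: Q={T} ∪ R={A} → {A,T} (+1)
site 2, node LQR: L={G} ∪ QR={A,T} → {A,G,T} (+1)
site 2, node ILNPQRX: INPX={C,G,T} ∩ LQR={A,G,T} → {G,T} (+0)
site 3, node IN: I={T} ∪ N={G} → {G,T} (+1)
site 3, node PX: P={A} ∪ X={G} → {A,G} (+1)
site 3, node INPX: IN={G,T} ∩ PX={A,G} → {G} (+0)
site 3, node QR: Q={A} ∪ R={G} → {A,G} (+1)
site 3, node LQR: L={A} ∩ QR={A,G} → {A} (+0)
site 3, node ILNPQRX: INPX={G} ∪ LQR={A} → {A,G} (+1)
site 4, node IN: I={C} ∩ N={C} → {C} (+0)
site 4, node PX: P={C} ∪ X={G} → {C,G} (+1)
site 4, node INPX: IN={C} ∩ PX={C,G} → {C} (+0)
site 4, node QR: Q={T} ∩ R={T} → {T} (+0)
site 4, node LQR: L={A} ∪ QR={T} → {A,T} (+1)
site 4, node ILNPQRX: INPX={C} ∪ LQR={A,T} → {A,C,T} (+1)
site 5, node IN: I={T} ∩ N={T} → {T} (+0)
site 5, node PX: P={T} ∪ X={C} → {C,T} (+1)
site 5, node INPX: IN={T} ∩ PX={C,T} → {T} (+0)
site 5, node QR: Q={A} ∪ R={G} → {A,G} (+1)
site 5, node LQR: L={A} ∩ QR={A,G} → {A} (+0)
site 5, node ILNPQRX: INPX={T} ∪ LQR={A} → {A,T} (+1)
site 6, node IN: I={A} ∪ N={C} → {A,C} (+1)
site 6, node PX: P={G} ∪ X={C} → {C,G} (+1)
site 6, node INPX: IN={A,C} ∩ PX={C,G} → {C} (+0)
site 6, node QR: Q={C} ∪ R={A} → {A,C} (+1)
site 6, node LQR: L={T} ∪ QR={A,C} → {A,C,T} (+1)
site 6, node ILNPQRX: INPX={C} ∩ LQR={A,C,T} → {C} (+0)
per-site changes: [4, 3, 4, 4, 3, 3, 4]; total = 25

25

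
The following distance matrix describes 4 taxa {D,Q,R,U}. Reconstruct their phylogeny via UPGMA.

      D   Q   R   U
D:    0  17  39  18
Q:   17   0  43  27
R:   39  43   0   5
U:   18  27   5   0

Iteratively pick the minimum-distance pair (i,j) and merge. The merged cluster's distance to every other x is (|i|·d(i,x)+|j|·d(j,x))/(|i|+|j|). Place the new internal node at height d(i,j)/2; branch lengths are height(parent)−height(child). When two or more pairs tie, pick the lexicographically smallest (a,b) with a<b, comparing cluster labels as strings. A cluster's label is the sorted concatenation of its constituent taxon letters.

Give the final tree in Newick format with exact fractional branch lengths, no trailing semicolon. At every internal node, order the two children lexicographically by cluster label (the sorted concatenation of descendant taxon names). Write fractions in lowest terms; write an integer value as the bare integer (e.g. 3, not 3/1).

((D:17/2,Q:17/2):59/8,(R:5/2,U:5/2):107/8)

iteration 1: select R,U (d=5); attach at lengths (5/2, 5/2); label the merged cluster RU
  updated: d(D,RU)=57/2, d(Q,RU)=35
iteration 2: select D,Q (d=17); attach at lengths (17/2, 17/2); label the merged cluster DQ
  updated: d(DQ,RU)=127/4
iteration 3: select DQ,RU (d=127/4); attach at lengths (59/8, 107/8); label the merged cluster DQRU
final tree: ((D:17/2,Q:17/2):59/8,(R:5/2,U:5/2):107/8)
total length: 171/4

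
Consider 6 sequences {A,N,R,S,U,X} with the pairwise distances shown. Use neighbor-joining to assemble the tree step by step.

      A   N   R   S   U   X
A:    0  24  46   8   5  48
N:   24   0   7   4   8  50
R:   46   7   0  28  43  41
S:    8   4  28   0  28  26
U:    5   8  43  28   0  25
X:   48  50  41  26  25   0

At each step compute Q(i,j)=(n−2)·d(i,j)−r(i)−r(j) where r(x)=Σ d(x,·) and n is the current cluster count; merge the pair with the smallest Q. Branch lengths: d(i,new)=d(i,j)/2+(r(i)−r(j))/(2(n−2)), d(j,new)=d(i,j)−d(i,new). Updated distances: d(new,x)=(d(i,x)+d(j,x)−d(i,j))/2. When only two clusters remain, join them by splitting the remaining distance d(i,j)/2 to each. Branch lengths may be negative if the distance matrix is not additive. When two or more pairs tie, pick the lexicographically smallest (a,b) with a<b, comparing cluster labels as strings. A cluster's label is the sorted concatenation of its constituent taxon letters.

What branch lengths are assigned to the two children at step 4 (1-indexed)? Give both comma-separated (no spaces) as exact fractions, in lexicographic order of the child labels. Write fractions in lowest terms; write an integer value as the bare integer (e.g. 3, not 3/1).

59/16,199/16

step 1: merge (N,R) at d=7, Q=-230; branch lengths N→-11/2, R→25/2; new cluster NR
  updated: d(A,NR)=63/2, d(NR,S)=25/2, d(NR,U)=22, d(NR,X)=42
step 2: merge (A,U) at d=5, Q=-315/2; branch lengths A→55/12, U→5/12; new cluster AU
  updated: d(AU,NR)=97/4, d(AU,S)=31/2, d(AU,X)=34
step 3: merge (AU,X) at d=34, Q=-431/4; branch lengths AU→159/16, X→385/16; new cluster AUX
  updated: d(AUX,NR)=129/8, d(AUX,S)=15/4
step 4: merge (AUX,NR) at d=129/8, Q=-259/8; branch lengths AUX→59/16, NR→199/16; new cluster ANRUX
  updated: d(ANRUX,S)=1/16
step 5: merge (ANRUX,S) at d=1/16; branch lengths ANRUX→1/32, S→1/32; new cluster ANRSUX
final tree: ((((A:55/12,U:5/12):159/16,X:385/16):59/16,(N:-11/2,R:25/2):199/16):1/32,S:1/32)
total length: 995/16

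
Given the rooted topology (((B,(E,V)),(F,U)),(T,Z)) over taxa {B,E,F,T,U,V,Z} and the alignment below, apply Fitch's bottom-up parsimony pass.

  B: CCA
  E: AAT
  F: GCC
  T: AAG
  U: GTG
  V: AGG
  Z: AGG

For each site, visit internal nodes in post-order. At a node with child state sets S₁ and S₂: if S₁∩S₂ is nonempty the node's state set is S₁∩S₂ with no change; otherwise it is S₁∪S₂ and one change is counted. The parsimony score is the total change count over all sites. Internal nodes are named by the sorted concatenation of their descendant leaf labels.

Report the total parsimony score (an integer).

10

EV@0: {A} ∩ {A} = {A} (intersection, +0)
BEV@0: {C} ∪ {A} = {A,C} (union, +1)
FU@0: {G} ∩ {G} = {G} (intersection, +0)
BEFUV@0: {A,C} ∪ {G} = {A,C,G} (union, +1)
TZ@0: {A} ∩ {A} = {A} (intersection, +0)
BEFTUVZ@0: {A,C,G} ∩ {A} = {A} (intersection, +0)
EV@1: {A} ∪ {G} = {A,G} (union, +1)
BEV@1: {C} ∪ {A,G} = {A,C,G} (union, +1)
FU@1: {C} ∪ {T} = {C,T} (union, +1)
BEFUV@1: {A,C,G} ∩ {C,T} = {C} (intersection, +0)
TZ@1: {A} ∪ {G} = {A,G} (union, +1)
BEFTUVZ@1: {C} ∪ {A,G} = {A,C,G} (union, +1)
EV@2: {T} ∪ {G} = {G,T} (union, +1)
BEV@2: {A} ∪ {G,T} = {A,G,T} (union, +1)
FU@2: {C} ∪ {G} = {C,G} (union, +1)
BEFUV@2: {A,G,T} ∩ {C,G} = {G} (intersection, +0)
TZ@2: {G} ∩ {G} = {G} (intersection, +0)
BEFTUVZ@2: {G} ∩ {G} = {G} (intersection, +0)
per-site changes: [2, 5, 3]; total = 10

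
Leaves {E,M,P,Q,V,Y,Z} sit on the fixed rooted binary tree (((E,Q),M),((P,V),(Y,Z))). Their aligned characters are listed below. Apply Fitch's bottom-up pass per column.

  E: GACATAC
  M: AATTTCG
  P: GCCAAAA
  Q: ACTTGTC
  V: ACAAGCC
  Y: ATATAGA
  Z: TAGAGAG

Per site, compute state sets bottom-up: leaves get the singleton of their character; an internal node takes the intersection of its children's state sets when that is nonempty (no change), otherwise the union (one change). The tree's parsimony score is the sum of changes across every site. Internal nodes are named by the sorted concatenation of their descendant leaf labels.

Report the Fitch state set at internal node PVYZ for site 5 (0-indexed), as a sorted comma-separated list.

A

[col 0] EQ: children E:{G}, Q:{A} ∪→ {A,G}; cost 1
[col 0] EMQ: children EQ:{A,G}, M:{A} ∩→ {A}; cost 0
[col 0] PV: children P:{G}, V:{A} ∪→ {A,G}; cost 1
[col 0] YZ: children Y:{A}, Z:{T} ∪→ {A,T}; cost 1
[col 0] PVYZ: children PV:{A,G}, YZ:{A,T} ∩→ {A}; cost 0
[col 0] EMPQVYZ: children EMQ:{A}, PVYZ:{A} ∩→ {A}; cost 0
[col 1] EQ: children E:{A}, Q:{C} ∪→ {A,C}; cost 1
[col 1] EMQ: children EQ:{A,C}, M:{A} ∩→ {A}; cost 0
[col 1] PV: children P:{C}, V:{C} ∩→ {C}; cost 0
[col 1] YZ: children Y:{T}, Z:{A} ∪→ {A,T}; cost 1
[col 1] PVYZ: children PV:{C}, YZ:{A,T} ∪→ {A,C,T}; cost 1
[col 1] EMPQVYZ: children EMQ:{A}, PVYZ:{A,C,T} ∩→ {A}; cost 0
[col 2] EQ: children E:{C}, Q:{T} ∪→ {C,T}; cost 1
[col 2] EMQ: children EQ:{C,T}, M:{T} ∩→ {T}; cost 0
[col 2] PV: children P:{C}, V:{A} ∪→ {A,C}; cost 1
[col 2] YZ: children Y:{A}, Z:{G} ∪→ {A,G}; cost 1
[col 2] PVYZ: children PV:{A,C}, YZ:{A,G} ∩→ {A}; cost 0
[col 2] EMPQVYZ: children EMQ:{T}, PVYZ:{A} ∪→ {A,T}; cost 1
[col 3] EQ: children E:{A}, Q:{T} ∪→ {A,T}; cost 1
[col 3] EMQ: children EQ:{A,T}, M:{T} ∩→ {T}; cost 0
[col 3] PV: children P:{A}, V:{A} ∩→ {A}; cost 0
[col 3] YZ: children Y:{T}, Z:{A} ∪→ {A,T}; cost 1
[col 3] PVYZ: children PV:{A}, YZ:{A,T} ∩→ {A}; cost 0
[col 3] EMPQVYZ: children EMQ:{T}, PVYZ:{A} ∪→ {A,T}; cost 1
[col 4] EQ: children E:{T}, Q:{G} ∪→ {G,T}; cost 1
[col 4] EMQ: children EQ:{G,T}, M:{T} ∩→ {T}; cost 0
[col 4] PV: children P:{A}, V:{G} ∪→ {A,G}; cost 1
[col 4] YZ: children Y:{A}, Z:{G} ∪→ {A,G}; cost 1
[col 4] PVYZ: children PV:{A,G}, YZ:{A,G} ∩→ {A,G}; cost 0
[col 4] EMPQVYZ: children EMQ:{T}, PVYZ:{A,G} ∪→ {A,G,T}; cost 1
[col 5] EQ: children E:{A}, Q:{T} ∪→ {A,T}; cost 1
[col 5] EMQ: children EQ:{A,T}, M:{C} ∪→ {A,C,T}; cost 1
[col 5] PV: children P:{A}, V:{C} ∪→ {A,C}; cost 1
[col 5] YZ: children Y:{G}, Z:{A} ∪→ {A,G}; cost 1
[col 5] PVYZ: children PV:{A,C}, YZ:{A,G} ∩→ {A}; cost 0
[col 5] EMPQVYZ: children EMQ:{A,C,T}, PVYZ:{A} ∩→ {A}; cost 0
[col 6] EQ: children E:{C}, Q:{C} ∩→ {C}; cost 0
[col 6] EMQ: children EQ:{C}, M:{G} ∪→ {C,G}; cost 1
[col 6] PV: children P:{A}, V:{C} ∪→ {A,C}; cost 1
[col 6] YZ: children Y:{A}, Z:{G} ∪→ {A,G}; cost 1
[col 6] PVYZ: children PV:{A,C}, YZ:{A,G} ∩→ {A}; cost 0
[col 6] EMPQVYZ: children EMQ:{C,G}, PVYZ:{A} ∪→ {A,C,G}; cost 1
per-site changes: [3, 3, 4, 3, 4, 4, 4]; total = 25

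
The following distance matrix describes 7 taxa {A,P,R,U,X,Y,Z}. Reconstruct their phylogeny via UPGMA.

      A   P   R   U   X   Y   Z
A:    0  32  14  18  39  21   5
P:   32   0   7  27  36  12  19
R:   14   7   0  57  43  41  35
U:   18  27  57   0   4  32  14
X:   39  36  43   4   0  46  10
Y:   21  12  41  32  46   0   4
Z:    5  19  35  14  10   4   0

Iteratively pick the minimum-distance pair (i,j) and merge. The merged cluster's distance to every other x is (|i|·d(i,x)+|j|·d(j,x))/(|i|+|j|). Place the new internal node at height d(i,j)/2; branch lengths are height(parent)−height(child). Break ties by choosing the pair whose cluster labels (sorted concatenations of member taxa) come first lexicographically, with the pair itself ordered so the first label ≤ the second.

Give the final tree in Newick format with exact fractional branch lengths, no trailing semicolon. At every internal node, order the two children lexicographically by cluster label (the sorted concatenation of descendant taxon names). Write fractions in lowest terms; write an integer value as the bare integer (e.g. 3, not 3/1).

iteration 1: select U,X (d=4); attach at lengths (2, 2); label the merged cluster UX
  updated: d(A,UX)=57/2, d(P,UX)=63/2, d(R,UX)=50, d(UX,Y)=39, d(UX,Z)=12
iteration 2: select Y,Z (d=4); attach at lengths (2, 2); label the merged cluster YZ
  updated: d(A,YZ)=13, d(P,YZ)=31/2, d(R,YZ)=38, d(UX,YZ)=51/2
iteration 3: select P,R (d=7); attach at lengths (7/2, 7/2); label the merged cluster PR
  updated: d(A,PR)=23, d(PR,UX)=163/4, d(PR,YZ)=107/4
iteration 4: select A,YZ (d=13); attach at lengths (13/2, 9/2); label the merged cluster AYZ
  updated: d(AYZ,PR)=51/2, d(AYZ,UX)=53/2
iteration 5: select AYZ,PR (d=51/2); attach at lengths (25/4, 37/4); label the merged cluster APRYZ
  updated: d(APRYZ,UX)=161/5
iteration 6: select APRYZ,UX (d=161/5); attach at lengths (67/20, 141/10); label the merged cluster APRUXYZ
final tree: (((A:13/2,(Y:2,Z:2):9/2):25/4,(P:7/2,R:7/2):37/4):67/20,(U:2,X:2):141/10)
total length: 1179/20

(((A:13/2,(Y:2,Z:2):9/2):25/4,(P:7/2,R:7/2):37/4):67/20,(U:2,X:2):141/10)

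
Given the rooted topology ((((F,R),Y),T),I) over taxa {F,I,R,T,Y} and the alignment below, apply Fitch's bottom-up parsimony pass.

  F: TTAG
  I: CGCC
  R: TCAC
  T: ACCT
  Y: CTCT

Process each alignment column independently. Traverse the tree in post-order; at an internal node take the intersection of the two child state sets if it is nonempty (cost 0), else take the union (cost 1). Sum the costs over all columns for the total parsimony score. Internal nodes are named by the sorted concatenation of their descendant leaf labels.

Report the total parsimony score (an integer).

FR@0: {T} ∩ {T} = {T} (intersection, +0)
FRY@0: {T} ∪ {C} = {C,T} (union, +1)
FRTY@0: {C,T} ∪ {A} = {A,C,T} (union, +1)
FIRTY@0: {A,C,T} ∩ {C} = {C} (intersection, +0)
FR@1: {T} ∪ {C} = {C,T} (union, +1)
FRY@1: {C,T} ∩ {T} = {T} (intersection, +0)
FRTY@1: {T} ∪ {C} = {C,T} (union, +1)
FIRTY@1: {C,T} ∪ {G} = {C,G,T} (union, +1)
FR@2: {A} ∩ {A} = {A} (intersection, +0)
FRY@2: {A} ∪ {C} = {A,C} (union, +1)
FRTY@2: {A,C} ∩ {C} = {C} (intersection, +0)
FIRTY@2: {C} ∩ {C} = {C} (intersection, +0)
FR@3: {G} ∪ {C} = {C,G} (union, +1)
FRY@3: {C,G} ∪ {T} = {C,G,T} (union, +1)
FRTY@3: {C,G,T} ∩ {T} = {T} (intersection, +0)
FIRTY@3: {T} ∪ {C} = {C,T} (union, +1)
per-site changes: [2, 3, 1, 3]; total = 9

9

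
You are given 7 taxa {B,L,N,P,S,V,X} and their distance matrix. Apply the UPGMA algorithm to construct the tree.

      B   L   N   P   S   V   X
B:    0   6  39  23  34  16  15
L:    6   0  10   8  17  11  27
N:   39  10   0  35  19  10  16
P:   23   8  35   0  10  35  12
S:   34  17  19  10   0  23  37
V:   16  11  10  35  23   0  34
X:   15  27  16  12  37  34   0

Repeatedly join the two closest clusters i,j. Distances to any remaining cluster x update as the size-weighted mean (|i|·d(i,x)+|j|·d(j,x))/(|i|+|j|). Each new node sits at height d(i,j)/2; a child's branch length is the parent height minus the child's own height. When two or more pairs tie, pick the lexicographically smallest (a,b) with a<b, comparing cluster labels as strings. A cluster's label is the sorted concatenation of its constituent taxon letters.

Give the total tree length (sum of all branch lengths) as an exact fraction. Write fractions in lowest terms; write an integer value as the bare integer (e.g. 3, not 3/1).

583/10

1. join B+L (d=6) ⇒ BL; edges |B|=3, |L|=3
  updated: d(BL,N)=49/2, d(BL,P)=31/2, d(BL,S)=51/2, d(BL,V)=27/2, d(BL,X)=21
2. join N+V (d=10) ⇒ NV; edges |N|=5, |V|=5
  updated: d(BL,NV)=19, d(NV,P)=35, d(NV,S)=21, d(NV,X)=25
3. join P+S (d=10) ⇒ PS; edges |P|=5, |S|=5
  updated: d(BL,PS)=41/2, d(NV,PS)=28, d(PS,X)=49/2
4. join BL+NV (d=19) ⇒ BLNV; edges |BL|=13/2, |NV|=9/2
  updated: d(BLNV,PS)=97/4, d(BLNV,X)=23
5. join BLNV+X (d=23) ⇒ BLNVX; edges |BLNV|=2, |X|=23/2
  updated: d(BLNVX,PS)=243/10
6. join BLNVX+PS (d=243/10) ⇒ BLNPSVX; edges |BLNVX|=13/20, |PS|=143/20
final tree: ((((B:3,L:3):13/2,(N:5,V:5):9/2):2,X:23/2):13/20,(P:5,S:5):143/20)
total length: 583/10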